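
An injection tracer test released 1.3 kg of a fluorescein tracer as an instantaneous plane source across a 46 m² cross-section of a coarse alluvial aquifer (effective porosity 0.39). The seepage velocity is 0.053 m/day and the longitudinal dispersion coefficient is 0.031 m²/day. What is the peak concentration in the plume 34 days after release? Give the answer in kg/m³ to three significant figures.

The peak of an instantaneous 1D plume sits at x = vt; there the Gaussian factor is 1 and C_max = M/(n_e·A·√(4πDt)), where n_e·A is the pore area the mass is dissolved in.
√(4πDt) = √(4π × 0.031 × 34) = 3.639 m, so C_max = 1.3/(0.39 × 46 × 3.639) = 0.0199 kg/m³.

0.0199 kg/m³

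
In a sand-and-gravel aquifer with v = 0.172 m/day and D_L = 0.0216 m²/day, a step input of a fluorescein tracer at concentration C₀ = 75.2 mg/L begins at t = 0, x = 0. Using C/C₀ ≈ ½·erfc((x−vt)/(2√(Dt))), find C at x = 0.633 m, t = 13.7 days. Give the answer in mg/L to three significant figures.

For a continuous step input, C/C₀ ≈ ½·erfc((x−vt)/(2√(Dt))).
vt = 0.172 × 13.7 = 2.3564 m and 2√(Dt) = 2√(0.0216 × 13.7) = 1.088 m.
Argument (x−vt)/(2√(Dt)) = (0.633 − 2.3564)/1.088 = -1.584; ½·erfc(-1.584) = 0.9875.
C = 75.2 × 0.9875 = 74.3 mg/L.

74.3 mg/L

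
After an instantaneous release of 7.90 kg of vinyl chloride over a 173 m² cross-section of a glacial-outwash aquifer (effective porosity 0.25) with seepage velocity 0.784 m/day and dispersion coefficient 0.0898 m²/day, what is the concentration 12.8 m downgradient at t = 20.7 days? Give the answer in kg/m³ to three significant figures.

0.00778 kg/m³

For an instantaneous plane source, C(x,t) = M/(n_e·A·√(4πDt)) · exp(−(x−vt)²/(4Dt)), with n_e·A the pore (flow) area.
Plume center vt = 0.784 × 20.7 = 16.2288 m, so the well at 12.8 m is 3.4288 m upgradient of the peak.
√(4πDt) = 4.833 m, giving peak height M/(n_e·A·√(4πDt)) = 7.90/(0.25 × 173 × 4.833) = 0.03779 kg/m³.
(x−vt)²/(4Dt) = (-3.4288)²/(4 × 0.0898 × 20.7) = 1.581; exp(−1.581) = 0.2058.
C = 0.03779 × 0.2058 = 0.00778 kg/m³.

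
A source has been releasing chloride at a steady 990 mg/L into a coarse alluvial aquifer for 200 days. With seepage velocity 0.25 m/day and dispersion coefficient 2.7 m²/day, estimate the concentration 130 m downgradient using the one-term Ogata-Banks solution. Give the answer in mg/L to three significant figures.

7.39 mg/L

For a continuous step input, C/C₀ ≈ ½·erfc((x−vt)/(2√(Dt))).
vt = 0.25 × 200 = 50 m and 2√(Dt) = 2√(2.7 × 200) = 46.48 m.
Argument (x−vt)/(2√(Dt)) = (130 − 50)/46.48 = 1.721; ½·erfc(1.721) = 0.007469.
C = 990 × 0.007469 = 7.39 mg/L.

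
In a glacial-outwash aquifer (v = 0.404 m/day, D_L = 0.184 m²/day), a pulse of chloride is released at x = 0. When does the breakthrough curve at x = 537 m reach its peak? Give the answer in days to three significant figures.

For the 1D instantaneous-source solution, setting ∂C/∂t = 0 at fixed x gives v²t² + 2Dt − x² = 0, so t = (√(D² + v²x²) − D)/v².
√(D² + v²x²) = √(0.184² + 0.404² × 537²) = 216.9; v² = 0.163216.
t = (216.9 − 0.184)/0.163216 = 1330 days (vs. the pure-advection estimate x/v = 1330 d).

1330 days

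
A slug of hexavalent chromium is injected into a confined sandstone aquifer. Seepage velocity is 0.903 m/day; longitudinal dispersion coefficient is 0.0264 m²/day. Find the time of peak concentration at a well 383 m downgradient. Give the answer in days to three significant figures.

424 days

For the 1D instantaneous-source solution, setting ∂C/∂t = 0 at fixed x gives v²t² + 2Dt − x² = 0, so t = (√(D² + v²x²) − D)/v².
√(D² + v²x²) = √(0.0264² + 0.903² × 383²) = 345.8; v² = 0.815409.
t = (345.8 − 0.0264)/0.815409 = 424 days (vs. the pure-advection estimate x/v = 424 d).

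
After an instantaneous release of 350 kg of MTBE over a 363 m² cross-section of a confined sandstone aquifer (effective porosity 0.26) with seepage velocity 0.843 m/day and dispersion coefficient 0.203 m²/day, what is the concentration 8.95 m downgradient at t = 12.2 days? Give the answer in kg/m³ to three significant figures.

0.555 kg/m³

For an instantaneous plane source, C(x,t) = M/(n_e·A·√(4πDt)) · exp(−(x−vt)²/(4Dt)), with n_e·A the pore (flow) area.
Plume center vt = 0.843 × 12.2 = 10.2846 m, so the well at 8.95 m is 1.3346 m upgradient of the peak.
√(4πDt) = 5.579 m, giving peak height M/(n_e·A·√(4πDt)) = 350/(0.26 × 363 × 5.579) = 0.6647 kg/m³.
(x−vt)²/(4Dt) = (-1.3346)²/(4 × 0.203 × 12.2) = 0.1798; exp(−0.1798) = 0.8354.
C = 0.6647 × 0.8354 = 0.555 kg/m³.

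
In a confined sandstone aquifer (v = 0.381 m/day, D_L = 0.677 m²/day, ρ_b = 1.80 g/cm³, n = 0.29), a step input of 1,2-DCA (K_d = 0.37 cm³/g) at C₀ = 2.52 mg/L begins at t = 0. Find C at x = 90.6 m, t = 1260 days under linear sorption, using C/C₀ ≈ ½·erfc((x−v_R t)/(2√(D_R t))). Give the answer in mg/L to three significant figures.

Retardation factor R = 1 + ρ_b·K_d/n = 1 + 1.80 × 0.37/0.29 = 3.297.
Sorption retards both mechanisms: v_R = v/R = 0.1156 m/day, D_R = D/R = 0.2053 m²/day.
v_R·t = 0.1156 × 1260 = 145.656 m; 2√(D_R t) = 32.17 m; argument = (90.6 − 145.656)/32.17 = -1.711.
C = C₀ × ½·erfc(-1.711) = 2.52 × 0.9922 = 2.50 mg/L.

2.50 mg/L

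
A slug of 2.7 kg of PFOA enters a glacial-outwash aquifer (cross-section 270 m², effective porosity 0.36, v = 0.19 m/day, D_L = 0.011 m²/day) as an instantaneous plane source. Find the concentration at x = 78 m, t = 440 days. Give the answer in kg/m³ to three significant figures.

For an instantaneous plane source, C(x,t) = M/(n_e·A·√(4πDt)) · exp(−(x−vt)²/(4Dt)), with n_e·A the pore (flow) area.
Plume center vt = 0.19 × 440 = 83.6 m, so the well at 78 m is 5.6 m upgradient of the peak.
√(4πDt) = 7.799 m, giving peak height M/(n_e·A·√(4πDt)) = 2.7/(0.36 × 270 × 7.799) = 0.003562 kg/m³.
(x−vt)²/(4Dt) = (-5.6)²/(4 × 0.011 × 440) = 1.620; exp(−1.620) = 0.1979.
C = 0.003562 × 0.1979 = 0.000705 kg/m³.

0.000705 kg/m³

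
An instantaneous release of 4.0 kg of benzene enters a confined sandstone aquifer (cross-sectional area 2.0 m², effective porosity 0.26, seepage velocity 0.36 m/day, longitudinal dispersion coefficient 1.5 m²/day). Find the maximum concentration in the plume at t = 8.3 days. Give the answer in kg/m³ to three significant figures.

The peak of an instantaneous 1D plume sits at x = vt; there the Gaussian factor is 1 and C_max = M/(n_e·A·√(4πDt)), where n_e·A is the pore area the mass is dissolved in.
√(4πDt) = √(4π × 1.5 × 8.3) = 12.51 m, so C_max = 4.0/(0.26 × 2.0 × 12.51) = 0.615 kg/m³.

0.615 kg/m³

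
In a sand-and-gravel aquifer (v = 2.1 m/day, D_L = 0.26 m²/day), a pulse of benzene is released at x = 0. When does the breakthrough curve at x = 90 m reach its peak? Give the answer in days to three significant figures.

42.8 days

For the 1D instantaneous-source solution, setting ∂C/∂t = 0 at fixed x gives v²t² + 2Dt − x² = 0, so t = (√(D² + v²x²) − D)/v².
√(D² + v²x²) = √(0.26² + 2.1² × 90²) = 189.0; v² = 4.41.
t = (189.0 − 0.26)/4.41 = 42.8 days (vs. the pure-advection estimate x/v = 42.9 d).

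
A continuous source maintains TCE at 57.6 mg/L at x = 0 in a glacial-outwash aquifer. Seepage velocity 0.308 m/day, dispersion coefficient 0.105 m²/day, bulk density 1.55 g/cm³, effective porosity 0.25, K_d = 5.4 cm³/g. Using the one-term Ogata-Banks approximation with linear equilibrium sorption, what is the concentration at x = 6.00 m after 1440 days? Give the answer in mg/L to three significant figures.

57.0 mg/L

Retardation factor R = 1 + ρ_b·K_d/n = 1 + 1.55 × 5.4/0.25 = 34.48.
Sorption retards both mechanisms: v_R = v/R = 0.008933 m/day, D_R = D/R = 0.003045 m²/day.
v_R·t = 0.008933 × 1440 = 12.86352 m; 2√(D_R t) = 4.188 m; argument = (6.00 − 12.86352)/4.188 = -1.639.
C = C₀ × ½·erfc(-1.639) = 57.6 × 0.9898 = 57.0 mg/L.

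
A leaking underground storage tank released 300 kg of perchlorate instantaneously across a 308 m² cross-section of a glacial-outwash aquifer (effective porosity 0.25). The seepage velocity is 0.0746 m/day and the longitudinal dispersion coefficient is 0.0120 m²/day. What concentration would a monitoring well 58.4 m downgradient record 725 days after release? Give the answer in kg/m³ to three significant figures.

0.218 kg/m³

For an instantaneous plane source, C(x,t) = M/(n_e·A·√(4πDt)) · exp(−(x−vt)²/(4Dt)), with n_e·A the pore (flow) area.
Plume center vt = 0.0746 × 725 = 54.085 m, so the well at 58.4 m is 4.315 m downgradient of the peak.
√(4πDt) = 10.46 m, giving peak height M/(n_e·A·√(4πDt)) = 300/(0.25 × 308 × 10.46) = 0.3725 kg/m³.
(x−vt)²/(4Dt) = (4.315)²/(4 × 0.0120 × 725) = 0.5350; exp(−0.5350) = 0.5857.
C = 0.3725 × 0.5857 = 0.218 kg/m³.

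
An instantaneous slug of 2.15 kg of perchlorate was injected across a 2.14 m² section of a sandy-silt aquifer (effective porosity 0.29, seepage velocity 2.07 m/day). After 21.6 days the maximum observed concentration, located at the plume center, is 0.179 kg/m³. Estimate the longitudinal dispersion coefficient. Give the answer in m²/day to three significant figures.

At the plume center C_max = M/(n_e·A·√(4πDt)), so D = M²/(4πt·(n_e·A·C_max)²).
n_e·A·C_max = 0.29 × 2.14 × 0.179 = 0.1111 kg/m.
D = 2.15²/(4π × 21.6 × 0.1111²) = 1.38 m²/day.

1.38 m²/day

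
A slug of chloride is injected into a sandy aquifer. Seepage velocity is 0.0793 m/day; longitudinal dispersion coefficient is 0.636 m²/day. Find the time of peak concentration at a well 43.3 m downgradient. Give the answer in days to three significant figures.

For the 1D instantaneous-source solution, setting ∂C/∂t = 0 at fixed x gives v²t² + 2Dt − x² = 0, so t = (√(D² + v²x²) − D)/v².
√(D² + v²x²) = √(0.636² + 0.0793² × 43.3²) = 3.492; v² = 0.00628849.
t = (3.492 − 0.636)/0.00628849 = 454 days (vs. the pure-advection estimate x/v = 546 d).

454 days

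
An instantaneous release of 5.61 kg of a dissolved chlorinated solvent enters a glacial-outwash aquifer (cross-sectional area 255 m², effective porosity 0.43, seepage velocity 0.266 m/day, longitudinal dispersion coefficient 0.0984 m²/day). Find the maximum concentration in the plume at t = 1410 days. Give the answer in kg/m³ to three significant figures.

The peak of an instantaneous 1D plume sits at x = vt; there the Gaussian factor is 1 and C_max = M/(n_e·A·√(4πDt)), where n_e·A is the pore area the mass is dissolved in.
√(4πDt) = √(4π × 0.0984 × 1410) = 41.76 m, so C_max = 5.61/(0.43 × 255 × 41.76) = 0.00123 kg/m³.

0.00123 kg/m³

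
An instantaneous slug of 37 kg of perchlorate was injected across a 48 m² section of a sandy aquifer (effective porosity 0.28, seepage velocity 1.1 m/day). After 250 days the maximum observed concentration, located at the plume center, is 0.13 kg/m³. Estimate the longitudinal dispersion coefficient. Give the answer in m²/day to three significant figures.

0.143 m²/day

At the plume center C_max = M/(n_e·A·√(4πDt)), so D = M²/(4πt·(n_e·A·C_max)²).
n_e·A·C_max = 0.28 × 48 × 0.13 = 1.747 kg/m.
D = 37²/(4π × 250 × 1.747²) = 0.143 m²/day.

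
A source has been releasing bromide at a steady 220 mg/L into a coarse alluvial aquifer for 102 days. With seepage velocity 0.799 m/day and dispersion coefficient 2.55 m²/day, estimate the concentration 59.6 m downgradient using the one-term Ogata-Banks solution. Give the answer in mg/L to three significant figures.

183 mg/L

For a continuous step input, C/C₀ ≈ ½·erfc((x−vt)/(2√(Dt))).
vt = 0.799 × 102 = 81.498 m and 2√(Dt) = 2√(2.55 × 102) = 32.26 m.
Argument (x−vt)/(2√(Dt)) = (59.6 − 81.498)/32.26 = -0.6788; ½·erfc(-0.6788) = 0.8315.
C = 220 × 0.8315 = 183 mg/L.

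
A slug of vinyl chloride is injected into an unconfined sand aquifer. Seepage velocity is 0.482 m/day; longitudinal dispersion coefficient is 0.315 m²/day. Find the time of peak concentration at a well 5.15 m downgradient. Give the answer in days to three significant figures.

For the 1D instantaneous-source solution, setting ∂C/∂t = 0 at fixed x gives v²t² + 2Dt − x² = 0, so t = (√(D² + v²x²) − D)/v².
√(D² + v²x²) = √(0.315² + 0.482² × 5.15²) = 2.502; v² = 0.232324.
t = (2.502 − 0.315)/0.232324 = 9.41 days (vs. the pure-advection estimate x/v = 10.7 d).

9.41 days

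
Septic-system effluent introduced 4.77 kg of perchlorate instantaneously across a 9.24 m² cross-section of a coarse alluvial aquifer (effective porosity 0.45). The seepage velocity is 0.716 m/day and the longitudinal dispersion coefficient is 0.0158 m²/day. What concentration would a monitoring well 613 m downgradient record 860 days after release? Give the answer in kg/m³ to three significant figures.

For an instantaneous plane source, C(x,t) = M/(n_e·A·√(4πDt)) · exp(−(x−vt)²/(4Dt)), with n_e·A the pore (flow) area.
Plume center vt = 0.716 × 860 = 615.76 m, so the well at 613 m is 2.76 m upgradient of the peak.
√(4πDt) = 13.07 m, giving peak height M/(n_e·A·√(4πDt)) = 4.77/(0.45 × 9.24 × 13.07) = 0.08777 kg/m³.
(x−vt)²/(4Dt) = (-2.76)²/(4 × 0.0158 × 860) = 0.1402; exp(−0.1402) = 0.8692.
C = 0.08777 × 0.8692 = 0.0763 kg/m³.

0.0763 kg/m³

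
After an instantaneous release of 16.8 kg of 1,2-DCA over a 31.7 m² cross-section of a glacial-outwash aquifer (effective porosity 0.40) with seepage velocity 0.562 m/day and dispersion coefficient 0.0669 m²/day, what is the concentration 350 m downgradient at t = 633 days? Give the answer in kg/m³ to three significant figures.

For an instantaneous plane source, C(x,t) = M/(n_e·A·√(4πDt)) · exp(−(x−vt)²/(4Dt)), with n_e·A the pore (flow) area.
Plume center vt = 0.562 × 633 = 355.746 m, so the well at 350 m is 5.746 m upgradient of the peak.
√(4πDt) = 23.07 m, giving peak height M/(n_e·A·√(4πDt)) = 16.8/(0.40 × 31.7 × 23.07) = 0.05743 kg/m³.
(x−vt)²/(4Dt) = (-5.746)²/(4 × 0.0669 × 633) = 0.1949; exp(−0.1949) = 0.8229.
C = 0.05743 × 0.8229 = 0.0473 kg/m³.

0.0473 kg/m³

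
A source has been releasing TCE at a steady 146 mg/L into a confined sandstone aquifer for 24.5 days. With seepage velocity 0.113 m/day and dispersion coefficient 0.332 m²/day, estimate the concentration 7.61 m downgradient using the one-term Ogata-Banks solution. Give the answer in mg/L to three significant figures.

For a continuous step input, C/C₀ ≈ ½·erfc((x−vt)/(2√(Dt))).
vt = 0.113 × 24.5 = 2.7685 m and 2√(Dt) = 2√(0.332 × 24.5) = 5.704 m.
Argument (x−vt)/(2√(Dt)) = (7.61 − 2.7685)/5.704 = 0.8488; ½·erfc(0.8488) = 0.1150.
C = 146 × 0.1150 = 16.8 mg/L.

16.8 mg/L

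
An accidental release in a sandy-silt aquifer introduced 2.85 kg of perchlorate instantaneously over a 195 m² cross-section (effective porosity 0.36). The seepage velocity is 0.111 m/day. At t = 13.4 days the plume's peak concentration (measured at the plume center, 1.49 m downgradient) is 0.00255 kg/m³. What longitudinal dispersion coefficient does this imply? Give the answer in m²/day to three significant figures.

1.51 m²/day

At the plume center C_max = M/(n_e·A·√(4πDt)), so D = M²/(4πt·(n_e·A·C_max)²).
n_e·A·C_max = 0.36 × 195 × 0.00255 = 0.1790 kg/m.
D = 2.85²/(4π × 13.4 × 0.1790²) = 1.51 m²/day.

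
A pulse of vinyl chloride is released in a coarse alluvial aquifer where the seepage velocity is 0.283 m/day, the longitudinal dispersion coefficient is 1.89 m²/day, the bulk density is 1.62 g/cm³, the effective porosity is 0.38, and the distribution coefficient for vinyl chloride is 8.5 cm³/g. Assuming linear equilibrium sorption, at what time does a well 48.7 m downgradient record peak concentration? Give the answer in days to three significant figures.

5590 days

Retardation factor R = 1 + ρ_b·K_d/n = 1 + 1.62 × 8.5/0.38 = 37.24.
Sorption retards both mechanisms: v_R = v/R = 0.007599 m/day, D_R = D/R = 0.05075 m²/day.
Peak time from v_R²t² + 2D_R t − x² = 0: t = (√(D_R² + v_R²x²) − D_R)/v_R².
√(D_R² + v_R²x²) = √(0.05075² + 0.007599² × 48.7²) = 0.3735; v_R² = 5.774e-05.
t = (0.3735 − 0.05075)/5.774e-05 = 5590 days.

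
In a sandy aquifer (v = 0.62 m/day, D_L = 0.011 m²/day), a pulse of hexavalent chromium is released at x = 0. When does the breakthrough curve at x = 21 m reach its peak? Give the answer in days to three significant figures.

For the 1D instantaneous-source solution, setting ∂C/∂t = 0 at fixed x gives v²t² + 2Dt − x² = 0, so t = (√(D² + v²x²) − D)/v².
√(D² + v²x²) = √(0.011² + 0.62² × 21²) = 13.02; v² = 0.3844.
t = (13.02 − 0.011)/0.3844 = 33.8 days (vs. the pure-advection estimate x/v = 33.9 d).

33.8 days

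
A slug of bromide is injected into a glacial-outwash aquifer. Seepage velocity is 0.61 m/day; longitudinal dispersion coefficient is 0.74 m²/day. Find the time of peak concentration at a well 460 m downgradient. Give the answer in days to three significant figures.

For the 1D instantaneous-source solution, setting ∂C/∂t = 0 at fixed x gives v²t² + 2Dt − x² = 0, so t = (√(D² + v²x²) − D)/v².
√(D² + v²x²) = √(0.74² + 0.61² × 460²) = 280.6; v² = 0.3721.
t = (280.6 − 0.74)/0.3721 = 752 days (vs. the pure-advection estimate x/v = 754 d).

752 days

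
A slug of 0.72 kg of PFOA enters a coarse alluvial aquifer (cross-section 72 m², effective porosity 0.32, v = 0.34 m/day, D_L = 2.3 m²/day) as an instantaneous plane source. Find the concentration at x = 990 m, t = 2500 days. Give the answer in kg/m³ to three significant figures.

4.96e-05 kg/m³

For an instantaneous plane source, C(x,t) = M/(n_e·A·√(4πDt)) · exp(−(x−vt)²/(4Dt)), with n_e·A the pore (flow) area.
Plume center vt = 0.34 × 2500 = 850 m, so the well at 990 m is 140 m downgradient of the peak.
√(4πDt) = 268.8 m, giving peak height M/(n_e·A·√(4πDt)) = 0.72/(0.32 × 72 × 268.8) = 0.0001163 kg/m³.
(x−vt)²/(4Dt) = (140)²/(4 × 2.3 × 2500) = 0.8522; exp(−0.8522) = 0.4265.
C = 0.0001163 × 0.4265 = 4.96e-05 kg/m³.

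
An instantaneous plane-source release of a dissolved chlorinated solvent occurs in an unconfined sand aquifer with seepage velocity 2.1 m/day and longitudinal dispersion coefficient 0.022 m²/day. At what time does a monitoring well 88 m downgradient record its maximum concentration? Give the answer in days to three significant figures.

For the 1D instantaneous-source solution, setting ∂C/∂t = 0 at fixed x gives v²t² + 2Dt − x² = 0, so t = (√(D² + v²x²) − D)/v².
√(D² + v²x²) = √(0.022² + 2.1² × 88²) = 184.8; v² = 4.41.
t = (184.8 − 0.022)/4.41 = 41.9 days (vs. the pure-advection estimate x/v = 41.9 d).

41.9 days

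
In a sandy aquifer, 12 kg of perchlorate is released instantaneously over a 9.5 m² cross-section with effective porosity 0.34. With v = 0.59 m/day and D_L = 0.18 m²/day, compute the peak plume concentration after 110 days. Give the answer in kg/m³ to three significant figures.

0.236 kg/m³

The peak of an instantaneous 1D plume sits at x = vt; there the Gaussian factor is 1 and C_max = M/(n_e·A·√(4πDt)), where n_e·A is the pore area the mass is dissolved in.
√(4πDt) = √(4π × 0.18 × 110) = 15.77 m, so C_max = 12/(0.34 × 9.5 × 15.77) = 0.236 kg/m³.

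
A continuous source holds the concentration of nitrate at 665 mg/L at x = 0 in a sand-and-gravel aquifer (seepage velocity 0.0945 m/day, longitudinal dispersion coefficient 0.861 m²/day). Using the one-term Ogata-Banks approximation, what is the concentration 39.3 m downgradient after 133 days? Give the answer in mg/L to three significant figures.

For a continuous step input, C/C₀ ≈ ½·erfc((x−vt)/(2√(Dt))).
vt = 0.0945 × 133 = 12.5685 m and 2√(Dt) = 2√(0.861 × 133) = 21.40 m.
Argument (x−vt)/(2√(Dt)) = (39.3 − 12.5685)/21.40 = 1.249; ½·erfc(1.249) = 0.03867.
C = 665 × 0.03867 = 25.7 mg/L.

25.7 mg/L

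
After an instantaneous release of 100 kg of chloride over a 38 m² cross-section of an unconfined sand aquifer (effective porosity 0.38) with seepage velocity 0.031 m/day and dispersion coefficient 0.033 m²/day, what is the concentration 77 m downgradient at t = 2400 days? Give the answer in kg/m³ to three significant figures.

For an instantaneous plane source, C(x,t) = M/(n_e·A·√(4πDt)) · exp(−(x−vt)²/(4Dt)), with n_e·A the pore (flow) area.
Plume center vt = 0.031 × 2400 = 74.4 m, so the well at 77 m is 2.6 m downgradient of the peak.
√(4πDt) = 31.55 m, giving peak height M/(n_e·A·√(4πDt)) = 100/(0.38 × 38 × 31.55) = 0.2195 kg/m³.
(x−vt)²/(4Dt) = (2.6)²/(4 × 0.033 × 2400) = 0.02134; exp(−0.02134) = 0.9789.
C = 0.2195 × 0.9789 = 0.215 kg/m³.

0.215 kg/m³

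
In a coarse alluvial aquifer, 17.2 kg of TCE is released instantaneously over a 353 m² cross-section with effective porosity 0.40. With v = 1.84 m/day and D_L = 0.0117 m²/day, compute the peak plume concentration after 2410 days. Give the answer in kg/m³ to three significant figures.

0.00647 kg/m³

The peak of an instantaneous 1D plume sits at x = vt; there the Gaussian factor is 1 and C_max = M/(n_e·A·√(4πDt)), where n_e·A is the pore area the mass is dissolved in.
√(4πDt) = √(4π × 0.0117 × 2410) = 18.82 m, so C_max = 17.2/(0.40 × 353 × 18.82) = 0.00647 kg/m³.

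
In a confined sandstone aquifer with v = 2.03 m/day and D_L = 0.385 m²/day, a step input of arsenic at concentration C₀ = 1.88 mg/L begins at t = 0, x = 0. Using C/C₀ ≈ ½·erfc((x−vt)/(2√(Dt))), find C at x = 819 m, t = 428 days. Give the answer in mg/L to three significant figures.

1.87 mg/L

For a continuous step input, C/C₀ ≈ ½·erfc((x−vt)/(2√(Dt))).
vt = 2.03 × 428 = 868.84 m and 2√(Dt) = 2√(0.385 × 428) = 25.67 m.
Argument (x−vt)/(2√(Dt)) = (819 − 868.84)/25.67 = -1.942; ½·erfc(-1.942) = 0.9970.
C = 1.88 × 0.9970 = 1.87 mg/L.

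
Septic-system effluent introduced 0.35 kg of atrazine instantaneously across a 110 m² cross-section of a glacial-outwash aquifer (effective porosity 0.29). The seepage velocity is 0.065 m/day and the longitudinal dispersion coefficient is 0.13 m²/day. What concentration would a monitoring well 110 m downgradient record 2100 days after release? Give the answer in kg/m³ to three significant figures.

For an instantaneous plane source, C(x,t) = M/(n_e·A·√(4πDt)) · exp(−(x−vt)²/(4Dt)), with n_e·A the pore (flow) area.
Plume center vt = 0.065 × 2100 = 136.5 m, so the well at 110 m is 26.5 m upgradient of the peak.
√(4πDt) = 58.57 m, giving peak height M/(n_e·A·√(4πDt)) = 0.35/(0.29 × 110 × 58.57) = 0.0001873 kg/m³.
(x−vt)²/(4Dt) = (-26.5)²/(4 × 0.13 × 2100) = 0.6431; exp(−0.6431) = 0.5257.
C = 0.0001873 × 0.5257 = 9.85e-05 kg/m³.

9.85e-05 kg/m³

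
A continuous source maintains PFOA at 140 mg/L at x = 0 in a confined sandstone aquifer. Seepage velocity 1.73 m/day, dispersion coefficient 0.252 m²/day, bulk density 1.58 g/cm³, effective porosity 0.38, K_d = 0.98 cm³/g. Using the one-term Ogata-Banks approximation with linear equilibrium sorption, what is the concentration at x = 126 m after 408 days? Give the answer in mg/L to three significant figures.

137 mg/L

Retardation factor R = 1 + ρ_b·K_d/n = 1 + 1.58 × 0.98/0.38 = 5.075.
Sorption retards both mechanisms: v_R = v/R = 0.3409 m/day, D_R = D/R = 0.04966 m²/day.
v_R·t = 0.3409 × 408 = 139.0872 m; 2√(D_R t) = 9.003 m; argument = (126 − 139.0872)/9.003 = -1.454.
C = C₀ × ½·erfc(-1.454) = 140 × 0.9801 = 137 mg/L.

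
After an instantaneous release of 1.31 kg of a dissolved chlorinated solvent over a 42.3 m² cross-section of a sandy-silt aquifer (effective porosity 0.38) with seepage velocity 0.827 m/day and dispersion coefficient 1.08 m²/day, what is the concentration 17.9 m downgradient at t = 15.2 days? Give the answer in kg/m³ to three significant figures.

0.00368 kg/m³

For an instantaneous plane source, C(x,t) = M/(n_e·A·√(4πDt)) · exp(−(x−vt)²/(4Dt)), with n_e·A the pore (flow) area.
Plume center vt = 0.827 × 15.2 = 12.5704 m, so the well at 17.9 m is 5.3296 m downgradient of the peak.
√(4πDt) = 14.36 m, giving peak height M/(n_e·A·√(4πDt)) = 1.31/(0.38 × 42.3 × 14.36) = 0.005675 kg/m³.
(x−vt)²/(4Dt) = (5.3296)²/(4 × 1.08 × 15.2) = 0.4326; exp(−0.4326) = 0.6488.
C = 0.005675 × 0.6488 = 0.00368 kg/m³.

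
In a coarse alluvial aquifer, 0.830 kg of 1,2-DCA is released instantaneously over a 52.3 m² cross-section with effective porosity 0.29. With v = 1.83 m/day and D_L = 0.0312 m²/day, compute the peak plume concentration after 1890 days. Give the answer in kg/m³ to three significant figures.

The peak of an instantaneous 1D plume sits at x = vt; there the Gaussian factor is 1 and C_max = M/(n_e·A·√(4πDt)), where n_e·A is the pore area the mass is dissolved in.
√(4πDt) = √(4π × 0.0312 × 1890) = 27.22 m, so C_max = 0.830/(0.29 × 52.3 × 27.22) = 0.00201 kg/m³.

0.00201 kg/m³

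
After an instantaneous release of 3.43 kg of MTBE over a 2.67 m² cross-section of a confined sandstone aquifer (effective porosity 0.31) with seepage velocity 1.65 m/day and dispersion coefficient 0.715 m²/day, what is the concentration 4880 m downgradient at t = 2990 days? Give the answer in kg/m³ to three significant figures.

0.0181 kg/m³

For an instantaneous plane source, C(x,t) = M/(n_e·A·√(4πDt)) · exp(−(x−vt)²/(4Dt)), with n_e·A the pore (flow) area.
Plume center vt = 1.65 × 2990 = 4933.5 m, so the well at 4880 m is 53.5 m upgradient of the peak.
√(4πDt) = 163.9 m, giving peak height M/(n_e·A·√(4πDt)) = 3.43/(0.31 × 2.67 × 163.9) = 0.02528 kg/m³.
(x−vt)²/(4Dt) = (-53.5)²/(4 × 0.715 × 2990) = 0.3347; exp(−0.3347) = 0.7156.
C = 0.02528 × 0.7156 = 0.0181 kg/m³.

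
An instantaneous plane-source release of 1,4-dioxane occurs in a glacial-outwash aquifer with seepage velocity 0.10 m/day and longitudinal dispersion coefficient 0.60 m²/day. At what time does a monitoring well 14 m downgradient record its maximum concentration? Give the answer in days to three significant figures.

92.3 days

For the 1D instantaneous-source solution, setting ∂C/∂t = 0 at fixed x gives v²t² + 2Dt − x² = 0, so t = (√(D² + v²x²) − D)/v².
√(D² + v²x²) = √(0.60² + 0.10² × 14²) = 1.523; v² = 0.01.
t = (1.523 − 0.60)/0.01 = 92.3 days (vs. the pure-advection estimate x/v = 140 d).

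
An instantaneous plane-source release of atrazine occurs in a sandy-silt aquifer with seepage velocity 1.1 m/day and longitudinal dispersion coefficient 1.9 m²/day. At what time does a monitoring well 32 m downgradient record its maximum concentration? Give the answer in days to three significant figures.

For the 1D instantaneous-source solution, setting ∂C/∂t = 0 at fixed x gives v²t² + 2Dt − x² = 0, so t = (√(D² + v²x²) − D)/v².
√(D² + v²x²) = √(1.9² + 1.1² × 32²) = 35.25; v² = 1.21.
t = (35.25 − 1.9)/1.21 = 27.6 days (vs. the pure-advection estimate x/v = 29.1 d).

27.6 days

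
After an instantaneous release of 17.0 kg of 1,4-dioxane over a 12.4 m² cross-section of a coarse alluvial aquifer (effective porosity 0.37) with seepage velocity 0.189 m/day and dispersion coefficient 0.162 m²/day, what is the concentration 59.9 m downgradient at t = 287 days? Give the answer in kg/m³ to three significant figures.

For an instantaneous plane source, C(x,t) = M/(n_e·A·√(4πDt)) · exp(−(x−vt)²/(4Dt)), with n_e·A the pore (flow) area.
Plume center vt = 0.189 × 287 = 54.243 m, so the well at 59.9 m is 5.657 m downgradient of the peak.
√(4πDt) = 24.17 m, giving peak height M/(n_e·A·√(4πDt)) = 17.0/(0.37 × 12.4 × 24.17) = 0.1533 kg/m³.
(x−vt)²/(4Dt) = (5.657)²/(4 × 0.162 × 287) = 0.1721; exp(−0.1721) = 0.8419.
C = 0.1533 × 0.8419 = 0.129 kg/m³.

0.129 kg/m³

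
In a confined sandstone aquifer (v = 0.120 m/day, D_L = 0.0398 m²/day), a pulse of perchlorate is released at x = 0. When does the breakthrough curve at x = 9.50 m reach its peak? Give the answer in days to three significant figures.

For the 1D instantaneous-source solution, setting ∂C/∂t = 0 at fixed x gives v²t² + 2Dt − x² = 0, so t = (√(D² + v²x²) − D)/v².
√(D² + v²x²) = √(0.0398² + 0.120² × 9.50²) = 1.141; v² = 0.0144.
t = (1.141 − 0.0398)/0.0144 = 76.5 days (vs. the pure-advection estimate x/v = 79.2 d).

76.5 days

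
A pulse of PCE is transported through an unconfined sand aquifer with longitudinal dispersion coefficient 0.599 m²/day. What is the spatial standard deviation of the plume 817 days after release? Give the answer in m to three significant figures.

Dispersive spreading gives a Gaussian with σ² = 2Dt; advection only shifts the center.
σ = √(2 × 0.599 × 817) = 31.3 m.

31.3 m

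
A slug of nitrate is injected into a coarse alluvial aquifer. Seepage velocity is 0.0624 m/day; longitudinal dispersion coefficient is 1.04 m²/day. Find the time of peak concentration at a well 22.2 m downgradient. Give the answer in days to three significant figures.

178 days

For the 1D instantaneous-source solution, setting ∂C/∂t = 0 at fixed x gives v²t² + 2Dt − x² = 0, so t = (√(D² + v²x²) − D)/v².
√(D² + v²x²) = √(1.04² + 0.0624² × 22.2²) = 1.732; v² = 0.00389376.
t = (1.732 − 1.04)/0.00389376 = 178 days (vs. the pure-advection estimate x/v = 356 d).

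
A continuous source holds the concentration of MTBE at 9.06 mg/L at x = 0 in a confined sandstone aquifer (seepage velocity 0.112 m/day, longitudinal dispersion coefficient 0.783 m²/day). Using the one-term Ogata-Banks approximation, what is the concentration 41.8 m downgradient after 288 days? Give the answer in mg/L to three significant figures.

2.96 mg/L

For a continuous step input, C/C₀ ≈ ½·erfc((x−vt)/(2√(Dt))).
vt = 0.112 × 288 = 32.256 m and 2√(Dt) = 2√(0.783 × 288) = 30.03 m.
Argument (x−vt)/(2√(Dt)) = (41.8 − 32.256)/30.03 = 0.3178; ½·erfc(0.3178) = 0.3266.
C = 9.06 × 0.3266 = 2.96 mg/L.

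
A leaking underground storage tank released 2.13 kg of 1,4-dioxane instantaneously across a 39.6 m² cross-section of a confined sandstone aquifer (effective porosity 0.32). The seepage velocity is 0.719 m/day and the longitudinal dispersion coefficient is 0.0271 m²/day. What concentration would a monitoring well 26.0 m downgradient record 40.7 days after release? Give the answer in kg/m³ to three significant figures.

0.00404 kg/m³

For an instantaneous plane source, C(x,t) = M/(n_e·A·√(4πDt)) · exp(−(x−vt)²/(4Dt)), with n_e·A the pore (flow) area.
Plume center vt = 0.719 × 40.7 = 29.2633 m, so the well at 26.0 m is 3.2633 m upgradient of the peak.
√(4πDt) = 3.723 m, giving peak height M/(n_e·A·√(4πDt)) = 2.13/(0.32 × 39.6 × 3.723) = 0.04515 kg/m³.
(x−vt)²/(4Dt) = (-3.2633)²/(4 × 0.0271 × 40.7) = 2.414; exp(−2.414) = 0.08946.
C = 0.04515 × 0.08946 = 0.00404 kg/m³.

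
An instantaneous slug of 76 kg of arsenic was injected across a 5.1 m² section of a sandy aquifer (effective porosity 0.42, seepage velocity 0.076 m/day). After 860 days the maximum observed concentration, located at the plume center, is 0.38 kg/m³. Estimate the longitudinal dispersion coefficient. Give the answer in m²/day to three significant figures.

At the plume center C_max = M/(n_e·A·√(4πDt)), so D = M²/(4πt·(n_e·A·C_max)²).
n_e·A·C_max = 0.42 × 5.1 × 0.38 = 0.8140 kg/m.
D = 76²/(4π × 860 × 0.8140²) = 0.807 m²/day.

0.807 m²/day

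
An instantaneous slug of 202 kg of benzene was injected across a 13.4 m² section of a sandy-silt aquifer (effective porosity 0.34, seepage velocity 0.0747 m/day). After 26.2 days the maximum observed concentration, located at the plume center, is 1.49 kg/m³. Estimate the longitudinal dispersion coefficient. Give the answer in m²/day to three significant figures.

2.69 m²/day

At the plume center C_max = M/(n_e·A·√(4πDt)), so D = M²/(4πt·(n_e·A·C_max)²).
n_e·A·C_max = 0.34 × 13.4 × 1.49 = 6.788 kg/m.
D = 202²/(4π × 26.2 × 6.788²) = 2.69 m²/day.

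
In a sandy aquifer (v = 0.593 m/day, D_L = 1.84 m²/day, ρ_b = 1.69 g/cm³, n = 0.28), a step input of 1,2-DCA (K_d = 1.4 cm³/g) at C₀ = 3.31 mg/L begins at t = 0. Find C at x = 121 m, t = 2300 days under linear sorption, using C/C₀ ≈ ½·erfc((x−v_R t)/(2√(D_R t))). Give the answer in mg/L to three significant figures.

2.59 mg/L

Retardation factor R = 1 + ρ_b·K_d/n = 1 + 1.69 × 1.4/0.28 = 9.450.
Sorption retards both mechanisms: v_R = v/R = 0.06275 m/day, D_R = D/R = 0.1947 m²/day.
v_R·t = 0.06275 × 2300 = 144.325 m; 2√(D_R t) = 42.32 m; argument = (121 − 144.325)/42.32 = -0.5512.
C = C₀ × ½·erfc(-0.5512) = 3.31 × 0.7822 = 2.59 mg/L.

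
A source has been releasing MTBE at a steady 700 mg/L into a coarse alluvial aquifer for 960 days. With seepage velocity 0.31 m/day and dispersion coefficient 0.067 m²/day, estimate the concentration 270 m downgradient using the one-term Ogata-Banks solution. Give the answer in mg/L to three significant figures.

695 mg/L

For a continuous step input, C/C₀ ≈ ½·erfc((x−vt)/(2√(Dt))).
vt = 0.31 × 960 = 297.6 m and 2√(Dt) = 2√(0.067 × 960) = 16.04 m.
Argument (x−vt)/(2√(Dt)) = (270 − 297.6)/16.04 = -1.721; ½·erfc(-1.721) = 0.9925.
C = 700 × 0.9925 = 695 mg/L.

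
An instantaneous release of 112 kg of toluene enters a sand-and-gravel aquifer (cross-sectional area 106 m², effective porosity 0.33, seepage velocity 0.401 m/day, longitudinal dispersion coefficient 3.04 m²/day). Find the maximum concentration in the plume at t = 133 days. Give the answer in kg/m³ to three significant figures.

0.0449 kg/m³

The peak of an instantaneous 1D plume sits at x = vt; there the Gaussian factor is 1 and C_max = M/(n_e·A·√(4πDt)), where n_e·A is the pore area the mass is dissolved in.
√(4πDt) = √(4π × 3.04 × 133) = 71.28 m, so C_max = 112/(0.33 × 106 × 71.28) = 0.0449 kg/m³.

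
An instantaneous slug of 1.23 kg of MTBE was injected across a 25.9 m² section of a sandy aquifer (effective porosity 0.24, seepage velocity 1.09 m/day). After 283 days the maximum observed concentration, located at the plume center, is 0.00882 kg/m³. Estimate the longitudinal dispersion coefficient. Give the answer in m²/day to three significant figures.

At the plume center C_max = M/(n_e·A·√(4πDt)), so D = M²/(4πt·(n_e·A·C_max)²).
n_e·A·C_max = 0.24 × 25.9 × 0.00882 = 0.05483 kg/m.
D = 1.23²/(4π × 283 × 0.05483²) = 0.142 m²/day.

0.142 m²/day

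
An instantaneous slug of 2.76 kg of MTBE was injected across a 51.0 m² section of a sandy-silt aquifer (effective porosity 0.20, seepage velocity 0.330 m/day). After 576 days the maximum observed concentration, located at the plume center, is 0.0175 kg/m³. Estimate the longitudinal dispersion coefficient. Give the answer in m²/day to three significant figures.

At the plume center C_max = M/(n_e·A·√(4πDt)), so D = M²/(4πt·(n_e·A·C_max)²).
n_e·A·C_max = 0.20 × 51.0 × 0.0175 = 0.1785 kg/m.
D = 2.76²/(4π × 576 × 0.1785²) = 0.0330 m²/day.

0.0330 m²/day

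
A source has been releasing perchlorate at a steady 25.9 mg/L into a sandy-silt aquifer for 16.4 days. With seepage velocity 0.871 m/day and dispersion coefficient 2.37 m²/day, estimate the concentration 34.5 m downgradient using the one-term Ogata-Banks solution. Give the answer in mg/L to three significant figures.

0.283 mg/L

For a continuous step input, C/C₀ ≈ ½·erfc((x−vt)/(2√(Dt))).
vt = 0.871 × 16.4 = 14.2844 m and 2√(Dt) = 2√(2.37 × 16.4) = 12.47 m.
Argument (x−vt)/(2√(Dt)) = (34.5 − 14.2844)/12.47 = 1.621; ½·erfc(1.621) = 0.01094.
C = 25.9 × 0.01094 = 0.283 mg/L.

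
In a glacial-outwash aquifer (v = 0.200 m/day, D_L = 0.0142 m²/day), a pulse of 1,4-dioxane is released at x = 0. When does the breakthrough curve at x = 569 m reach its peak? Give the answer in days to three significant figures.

2840 days

For the 1D instantaneous-source solution, setting ∂C/∂t = 0 at fixed x gives v²t² + 2Dt − x² = 0, so t = (√(D² + v²x²) − D)/v².
√(D² + v²x²) = √(0.0142² + 0.200² × 569²) = 113.8; v² = 0.04.
t = (113.8 − 0.0142)/0.04 = 2840 days (vs. the pure-advection estimate x/v = 2840 d).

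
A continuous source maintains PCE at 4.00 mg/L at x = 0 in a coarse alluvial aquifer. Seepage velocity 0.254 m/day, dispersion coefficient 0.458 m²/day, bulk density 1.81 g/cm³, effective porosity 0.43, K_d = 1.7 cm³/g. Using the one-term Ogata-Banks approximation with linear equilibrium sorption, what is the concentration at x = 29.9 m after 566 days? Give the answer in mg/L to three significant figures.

Retardation factor R = 1 + ρ_b·K_d/n = 1 + 1.81 × 1.7/0.43 = 8.156.
Sorption retards both mechanisms: v_R = v/R = 0.03114 m/day, D_R = D/R = 0.05615 m²/day.
v_R·t = 0.03114 × 566 = 17.62524 m; 2√(D_R t) = 11.27 m; argument = (29.9 − 17.62524)/11.27 = 1.089.
C = C₀ × ½·erfc(1.089) = 4.00 × 0.06177 = 0.247 mg/L.

0.247 mg/L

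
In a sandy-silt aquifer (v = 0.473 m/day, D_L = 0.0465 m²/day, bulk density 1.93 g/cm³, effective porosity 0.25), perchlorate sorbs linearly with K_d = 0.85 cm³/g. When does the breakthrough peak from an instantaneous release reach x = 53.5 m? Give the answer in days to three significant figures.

854 days

Retardation factor R = 1 + ρ_b·K_d/n = 1 + 1.93 × 0.85/0.25 = 7.562.
Sorption retards both mechanisms: v_R = v/R = 0.06255 m/day, D_R = D/R = 0.006149 m²/day.
Peak time from v_R²t² + 2D_R t − x² = 0: t = (√(D_R² + v_R²x²) − D_R)/v_R².
√(D_R² + v_R²x²) = √(0.006149² + 0.06255² × 53.5²) = 3.346; v_R² = 0.003913.
t = (3.346 − 0.006149)/0.003913 = 854 days.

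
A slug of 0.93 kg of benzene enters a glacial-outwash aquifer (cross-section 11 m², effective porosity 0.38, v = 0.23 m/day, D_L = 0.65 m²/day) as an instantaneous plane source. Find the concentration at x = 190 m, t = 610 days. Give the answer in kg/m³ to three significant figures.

For an instantaneous plane source, C(x,t) = M/(n_e·A·√(4πDt)) · exp(−(x−vt)²/(4Dt)), with n_e·A the pore (flow) area.
Plume center vt = 0.23 × 610 = 140.3 m, so the well at 190 m is 49.7 m downgradient of the peak.
√(4πDt) = 70.59 m, giving peak height M/(n_e·A·√(4πDt)) = 0.93/(0.38 × 11 × 70.59) = 0.003152 kg/m³.
(x−vt)²/(4Dt) = (49.7)²/(4 × 0.65 × 610) = 1.557; exp(−1.557) = 0.2108.
C = 0.003152 × 0.2108 = 0.000664 kg/m³.

0.000664 kg/m³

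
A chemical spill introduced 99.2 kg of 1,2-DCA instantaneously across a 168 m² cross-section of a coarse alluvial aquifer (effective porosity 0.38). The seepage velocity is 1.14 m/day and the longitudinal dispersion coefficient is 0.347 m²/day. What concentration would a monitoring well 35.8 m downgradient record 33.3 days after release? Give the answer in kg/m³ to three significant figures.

0.117 kg/m³

For an instantaneous plane source, C(x,t) = M/(n_e·A·√(4πDt)) · exp(−(x−vt)²/(4Dt)), with n_e·A the pore (flow) area.
Plume center vt = 1.14 × 33.3 = 37.962 m, so the well at 35.8 m is 2.162 m upgradient of the peak.
√(4πDt) = 12.05 m, giving peak height M/(n_e·A·√(4πDt)) = 99.2/(0.38 × 168 × 12.05) = 0.1290 kg/m³.
(x−vt)²/(4Dt) = (-2.162)²/(4 × 0.347 × 33.3) = 0.1011; exp(−0.1011) = 0.9038.
C = 0.1290 × 0.9038 = 0.117 kg/m³.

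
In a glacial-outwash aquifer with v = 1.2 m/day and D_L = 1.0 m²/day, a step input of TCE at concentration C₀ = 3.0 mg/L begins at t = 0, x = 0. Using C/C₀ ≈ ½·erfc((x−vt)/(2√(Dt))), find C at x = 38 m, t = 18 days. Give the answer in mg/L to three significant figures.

0.00940 mg/L

For a continuous step input, C/C₀ ≈ ½·erfc((x−vt)/(2√(Dt))).
vt = 1.2 × 18 = 21.6 m and 2√(Dt) = 2√(1.0 × 18) = 8.485 m.
Argument (x−vt)/(2√(Dt)) = (38 − 21.6)/8.485 = 1.933; ½·erfc(1.933) = 0.003132.
C = 3.0 × 0.003132 = 0.00940 mg/L.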